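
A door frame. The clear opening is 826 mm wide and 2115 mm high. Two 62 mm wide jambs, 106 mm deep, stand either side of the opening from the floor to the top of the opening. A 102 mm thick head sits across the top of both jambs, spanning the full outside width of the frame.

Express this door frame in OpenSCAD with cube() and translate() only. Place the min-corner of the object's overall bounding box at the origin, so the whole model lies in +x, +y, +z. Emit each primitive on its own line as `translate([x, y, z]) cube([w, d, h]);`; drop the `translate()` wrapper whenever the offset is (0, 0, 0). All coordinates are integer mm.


cube([62, 106, 2115]);
translate([888, 0, 0]) cube([62, 106, 2115]);
translate([0, 0, 2115]) cube([950, 106, 102]);


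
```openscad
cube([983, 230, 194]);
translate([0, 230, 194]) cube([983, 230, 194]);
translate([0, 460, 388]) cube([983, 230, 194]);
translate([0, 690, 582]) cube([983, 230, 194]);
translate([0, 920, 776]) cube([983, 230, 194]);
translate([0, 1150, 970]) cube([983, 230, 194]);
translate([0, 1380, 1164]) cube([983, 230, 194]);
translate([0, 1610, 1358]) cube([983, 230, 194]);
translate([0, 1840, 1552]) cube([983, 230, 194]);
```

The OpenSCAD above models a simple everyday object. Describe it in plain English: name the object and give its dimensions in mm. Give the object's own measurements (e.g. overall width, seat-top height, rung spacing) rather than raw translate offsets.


A straight staircase of 9 solid steps. Each step is 983 mm wide (x), 230 mm deep (y, the going) and 194 mm tall (the rise). The first step rests on the floor; each subsequent step sits one going further in +y and one rise higher in +z, directly behind and above the previous step with no overlap.


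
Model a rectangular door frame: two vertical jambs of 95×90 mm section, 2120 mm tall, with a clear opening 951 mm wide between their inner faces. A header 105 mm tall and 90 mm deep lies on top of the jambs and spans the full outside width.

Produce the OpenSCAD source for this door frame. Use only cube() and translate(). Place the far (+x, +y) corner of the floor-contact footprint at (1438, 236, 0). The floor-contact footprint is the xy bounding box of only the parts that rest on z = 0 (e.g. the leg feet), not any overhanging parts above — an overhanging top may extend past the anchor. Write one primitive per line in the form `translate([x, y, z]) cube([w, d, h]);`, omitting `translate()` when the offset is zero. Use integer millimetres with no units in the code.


translate([297, 146, 0]) cube([95, 90, 2120]);
translate([1343, 146, 0]) cube([95, 90, 2120]);
translate([297, 146, 2120]) cube([1141, 90, 105]);


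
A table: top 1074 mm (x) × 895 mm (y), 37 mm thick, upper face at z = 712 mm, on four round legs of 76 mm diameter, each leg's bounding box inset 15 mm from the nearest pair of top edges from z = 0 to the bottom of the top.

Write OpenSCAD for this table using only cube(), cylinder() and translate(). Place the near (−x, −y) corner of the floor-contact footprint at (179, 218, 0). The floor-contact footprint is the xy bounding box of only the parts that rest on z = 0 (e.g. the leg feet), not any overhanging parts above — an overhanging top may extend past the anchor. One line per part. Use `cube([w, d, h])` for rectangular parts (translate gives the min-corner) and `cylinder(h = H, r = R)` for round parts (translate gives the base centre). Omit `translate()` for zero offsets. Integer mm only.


// leg_h = 712 - 37 = 675
translate([164, 203, 675]) cube([1074, 895, 37]);
translate([217, 256, 0]) cylinder(h = 675, r = 38);
translate([1185, 256, 0]) cylinder(h = 675, r = 38);
translate([217, 1045, 0]) cylinder(h = 675, r = 38);
translate([1185, 1045, 0]) cylinder(h = 675, r = 38);


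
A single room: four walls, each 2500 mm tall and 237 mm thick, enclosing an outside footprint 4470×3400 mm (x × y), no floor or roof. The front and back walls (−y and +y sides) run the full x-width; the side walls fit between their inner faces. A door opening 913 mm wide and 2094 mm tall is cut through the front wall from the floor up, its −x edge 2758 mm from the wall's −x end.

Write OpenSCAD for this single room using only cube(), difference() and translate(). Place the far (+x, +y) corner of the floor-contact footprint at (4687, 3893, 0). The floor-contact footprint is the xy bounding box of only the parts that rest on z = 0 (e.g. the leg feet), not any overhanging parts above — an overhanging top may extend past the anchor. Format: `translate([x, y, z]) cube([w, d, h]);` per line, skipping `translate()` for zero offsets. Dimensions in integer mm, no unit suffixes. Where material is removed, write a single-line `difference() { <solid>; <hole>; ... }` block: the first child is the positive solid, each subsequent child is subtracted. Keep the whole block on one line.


difference() { translate([217, 493, 0]) cube([4470, 237, 2500]); translate([2975, 493, 0]) cube([913, 237, 2094]); }
translate([217, 3656, 0]) cube([4470, 237, 2500]);
translate([217, 730, 0]) cube([237, 2926, 2500]);
translate([4450, 730, 0]) cube([237, 2926, 2500]);


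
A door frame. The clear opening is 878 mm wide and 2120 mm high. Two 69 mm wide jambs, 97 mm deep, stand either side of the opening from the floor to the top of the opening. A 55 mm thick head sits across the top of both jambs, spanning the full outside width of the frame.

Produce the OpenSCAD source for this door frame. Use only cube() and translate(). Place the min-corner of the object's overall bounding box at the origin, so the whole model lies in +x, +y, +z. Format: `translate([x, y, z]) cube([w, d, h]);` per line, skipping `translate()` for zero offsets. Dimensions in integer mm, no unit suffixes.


cube([69, 97, 2120]);
translate([947, 0, 0]) cube([69, 97, 2120]);
translate([0, 0, 2120]) cube([1016, 97, 55]);


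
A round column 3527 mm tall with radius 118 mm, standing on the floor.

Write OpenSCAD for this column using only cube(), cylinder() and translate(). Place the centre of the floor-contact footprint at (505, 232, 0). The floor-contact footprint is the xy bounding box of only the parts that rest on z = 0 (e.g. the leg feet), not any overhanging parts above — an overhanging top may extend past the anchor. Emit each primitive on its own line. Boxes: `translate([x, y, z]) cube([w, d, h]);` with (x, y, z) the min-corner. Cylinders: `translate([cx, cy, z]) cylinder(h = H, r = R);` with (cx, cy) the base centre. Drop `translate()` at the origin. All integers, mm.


translate([505, 232, 0]) cylinder(h = 3527, r = 118);


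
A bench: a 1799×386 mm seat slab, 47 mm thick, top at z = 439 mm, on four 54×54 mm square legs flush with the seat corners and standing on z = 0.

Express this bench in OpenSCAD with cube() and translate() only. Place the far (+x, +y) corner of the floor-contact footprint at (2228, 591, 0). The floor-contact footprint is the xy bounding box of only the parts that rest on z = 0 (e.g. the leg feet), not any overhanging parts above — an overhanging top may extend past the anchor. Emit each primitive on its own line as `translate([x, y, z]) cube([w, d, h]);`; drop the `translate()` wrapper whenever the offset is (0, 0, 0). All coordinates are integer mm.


translate([429, 205, 392]) cube([1799, 386, 47]);
translate([429, 205, 0]) cube([54, 54, 392]);
translate([429, 537, 0]) cube([54, 54, 392]);
translate([2174, 205, 0]) cube([54, 54, 392]);
translate([2174, 537, 0]) cube([54, 54, 392]);


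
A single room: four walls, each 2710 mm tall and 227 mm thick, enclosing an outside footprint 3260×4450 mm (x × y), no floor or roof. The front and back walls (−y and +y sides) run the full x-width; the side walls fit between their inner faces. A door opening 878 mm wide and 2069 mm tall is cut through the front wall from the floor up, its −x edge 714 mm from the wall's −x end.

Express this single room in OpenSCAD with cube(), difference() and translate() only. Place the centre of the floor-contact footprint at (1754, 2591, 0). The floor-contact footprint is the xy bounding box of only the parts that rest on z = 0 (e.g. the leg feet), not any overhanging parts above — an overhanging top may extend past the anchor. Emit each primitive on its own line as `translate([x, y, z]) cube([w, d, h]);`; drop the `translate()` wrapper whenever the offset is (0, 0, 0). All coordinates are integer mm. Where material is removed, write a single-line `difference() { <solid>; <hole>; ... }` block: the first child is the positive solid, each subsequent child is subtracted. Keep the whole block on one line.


difference() { translate([124, 366, 0]) cube([3260, 227, 2710]); translate([838, 366, 0]) cube([878, 227, 2069]); }
translate([124, 4589, 0]) cube([3260, 227, 2710]);
translate([124, 593, 0]) cube([227, 3996, 2710]);
translate([3157, 593, 0]) cube([227, 3996, 2710]);


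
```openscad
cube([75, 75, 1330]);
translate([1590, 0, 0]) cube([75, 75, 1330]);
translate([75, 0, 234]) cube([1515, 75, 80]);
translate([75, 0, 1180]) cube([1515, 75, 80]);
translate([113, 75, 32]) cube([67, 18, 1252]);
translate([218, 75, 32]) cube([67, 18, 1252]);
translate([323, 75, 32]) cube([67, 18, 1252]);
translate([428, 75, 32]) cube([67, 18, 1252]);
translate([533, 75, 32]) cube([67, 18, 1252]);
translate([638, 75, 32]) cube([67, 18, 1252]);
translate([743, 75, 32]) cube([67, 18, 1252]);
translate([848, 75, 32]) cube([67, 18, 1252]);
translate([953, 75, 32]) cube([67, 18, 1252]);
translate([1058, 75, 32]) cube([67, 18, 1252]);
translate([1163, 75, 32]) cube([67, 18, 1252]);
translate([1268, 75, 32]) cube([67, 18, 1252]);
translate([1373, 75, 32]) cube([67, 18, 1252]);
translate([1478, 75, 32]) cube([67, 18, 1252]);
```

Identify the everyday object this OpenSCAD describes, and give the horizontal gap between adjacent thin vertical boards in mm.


A fence section. The picket gap is 38 mm.

Two posts, two rails, 14 pickets — a fence section. Span 1515 mm holds 14 pickets of 67 mm with 15 equal gaps: ⌊(1515 − 14·67) / 15⌋ = 38 mm.


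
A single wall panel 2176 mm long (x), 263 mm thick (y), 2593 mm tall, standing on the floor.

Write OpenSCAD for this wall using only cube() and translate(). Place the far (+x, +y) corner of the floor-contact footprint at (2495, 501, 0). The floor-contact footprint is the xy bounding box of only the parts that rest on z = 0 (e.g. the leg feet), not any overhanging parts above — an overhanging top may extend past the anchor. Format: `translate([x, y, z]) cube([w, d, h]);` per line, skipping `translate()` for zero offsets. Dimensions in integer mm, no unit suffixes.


translate([319, 238, 0]) cube([2176, 263, 2593]);


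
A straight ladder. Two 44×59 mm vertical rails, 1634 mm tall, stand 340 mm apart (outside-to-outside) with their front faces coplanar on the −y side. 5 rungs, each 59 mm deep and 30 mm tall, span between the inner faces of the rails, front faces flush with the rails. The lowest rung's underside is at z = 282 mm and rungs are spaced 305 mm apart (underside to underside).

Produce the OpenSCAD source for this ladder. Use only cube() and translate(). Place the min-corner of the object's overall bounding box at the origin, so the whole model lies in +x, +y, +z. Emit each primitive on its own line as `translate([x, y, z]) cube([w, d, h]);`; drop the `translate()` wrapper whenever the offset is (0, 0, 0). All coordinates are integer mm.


// rung span = 340 - 2*44 = 252
// rung[k] z = 282 + k*305
cube([44, 59, 1634]);
translate([296, 0, 0]) cube([44, 59, 1634]);
translate([44, 0, 282]) cube([252, 59, 30]);
translate([44, 0, 587]) cube([252, 59, 30]);
translate([44, 0, 892]) cube([252, 59, 30]);
translate([44, 0, 1197]) cube([252, 59, 30]);
translate([44, 0, 1502]) cube([252, 59, 30]);


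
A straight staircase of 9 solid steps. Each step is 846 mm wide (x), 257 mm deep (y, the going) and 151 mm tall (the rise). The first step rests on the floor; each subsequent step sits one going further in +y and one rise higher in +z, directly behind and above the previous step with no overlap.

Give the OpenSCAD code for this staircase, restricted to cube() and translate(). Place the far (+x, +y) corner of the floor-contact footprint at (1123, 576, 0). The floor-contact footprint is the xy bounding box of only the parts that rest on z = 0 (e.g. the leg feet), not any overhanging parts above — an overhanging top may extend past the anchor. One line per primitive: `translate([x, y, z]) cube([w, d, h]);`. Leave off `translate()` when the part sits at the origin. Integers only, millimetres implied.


translate([277, 319, 0]) cube([846, 257, 151]);
translate([277, 576, 151]) cube([846, 257, 151]);
translate([277, 833, 302]) cube([846, 257, 151]);
translate([277, 1090, 453]) cube([846, 257, 151]);
translate([277, 1347, 604]) cube([846, 257, 151]);
translate([277, 1604, 755]) cube([846, 257, 151]);
translate([277, 1861, 906]) cube([846, 257, 151]);
translate([277, 2118, 1057]) cube([846, 257, 151]);
translate([277, 2375, 1208]) cube([846, 257, 151]);


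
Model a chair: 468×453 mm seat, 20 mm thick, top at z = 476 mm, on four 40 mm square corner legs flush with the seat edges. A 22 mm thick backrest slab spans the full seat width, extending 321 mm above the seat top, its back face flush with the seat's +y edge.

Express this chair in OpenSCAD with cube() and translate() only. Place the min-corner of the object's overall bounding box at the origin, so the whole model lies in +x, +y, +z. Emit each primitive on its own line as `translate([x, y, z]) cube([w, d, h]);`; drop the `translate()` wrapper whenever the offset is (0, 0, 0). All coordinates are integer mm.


translate([0, 0, 456]) cube([468, 453, 20]);
cube([40, 40, 456]);
translate([428, 0, 0]) cube([40, 40, 456]);
translate([0, 413, 0]) cube([40, 40, 456]);
translate([428, 413, 0]) cube([40, 40, 456]);
translate([0, 431, 476]) cube([468, 22, 321]);


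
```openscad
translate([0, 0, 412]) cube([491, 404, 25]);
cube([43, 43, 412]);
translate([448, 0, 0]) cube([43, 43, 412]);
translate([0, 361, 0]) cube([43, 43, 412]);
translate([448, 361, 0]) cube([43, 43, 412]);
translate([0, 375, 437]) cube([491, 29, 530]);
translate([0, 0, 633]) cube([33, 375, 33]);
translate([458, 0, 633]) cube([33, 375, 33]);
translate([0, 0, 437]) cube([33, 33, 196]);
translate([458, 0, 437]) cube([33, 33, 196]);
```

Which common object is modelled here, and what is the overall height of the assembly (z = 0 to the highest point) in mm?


A chair. The overall height is 967 mm.

A slab on four corner posts with a tall panel at the back — a chair. The seat slab sits at z = 412 with thickness 25, and the 530 mm backrest starts at the seat top, so the overall height is 412 + 25 + 530 = 967 mm.


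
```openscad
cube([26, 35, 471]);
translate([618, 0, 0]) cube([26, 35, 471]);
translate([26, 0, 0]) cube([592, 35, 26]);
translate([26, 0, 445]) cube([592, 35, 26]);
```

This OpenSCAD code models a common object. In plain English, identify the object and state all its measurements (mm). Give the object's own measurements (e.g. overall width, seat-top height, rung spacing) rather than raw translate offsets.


A rectangular picture frame lying in the x–z plane (depth along y). The opening is 592 mm wide (x) by 419 mm tall (z), surrounded by a border 26 mm wide on all four sides. The frame is 35 mm deep and is made of two full-height vertical stiles with two horizontal rails fitted between them.


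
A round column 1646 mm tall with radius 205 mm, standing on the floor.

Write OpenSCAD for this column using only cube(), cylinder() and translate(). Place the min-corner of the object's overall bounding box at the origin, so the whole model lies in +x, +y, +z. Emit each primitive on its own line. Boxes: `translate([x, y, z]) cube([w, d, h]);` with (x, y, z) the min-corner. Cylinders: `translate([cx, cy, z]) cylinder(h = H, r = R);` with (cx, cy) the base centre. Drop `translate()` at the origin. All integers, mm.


translate([205, 205, 0]) cylinder(h = 1646, r = 205);


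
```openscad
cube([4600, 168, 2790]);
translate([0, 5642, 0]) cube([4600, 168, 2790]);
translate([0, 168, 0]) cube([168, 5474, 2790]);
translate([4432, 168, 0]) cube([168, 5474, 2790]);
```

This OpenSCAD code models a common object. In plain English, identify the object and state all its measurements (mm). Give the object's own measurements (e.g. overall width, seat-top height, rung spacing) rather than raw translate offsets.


The wall frame of a small rectangular building: four walls, each 2790 mm tall and 168 mm thick, enclosing a footprint 4600 mm (x) by 5810 mm (y) outside-to-outside, with no floor or roof. The front and back walls (the −y and +y sides) span the full width; the two side walls fit between them.


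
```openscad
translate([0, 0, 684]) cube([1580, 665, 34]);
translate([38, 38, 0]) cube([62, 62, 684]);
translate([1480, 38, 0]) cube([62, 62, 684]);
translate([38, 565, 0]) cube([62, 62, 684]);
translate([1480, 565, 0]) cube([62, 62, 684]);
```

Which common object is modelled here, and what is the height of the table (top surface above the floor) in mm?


A table. The table height is 718 mm.

A 1580×665×34 slab sits at z = 684 on four 62 mm square posts — a table. The top surface is at 684 + 34 = 718 mm.


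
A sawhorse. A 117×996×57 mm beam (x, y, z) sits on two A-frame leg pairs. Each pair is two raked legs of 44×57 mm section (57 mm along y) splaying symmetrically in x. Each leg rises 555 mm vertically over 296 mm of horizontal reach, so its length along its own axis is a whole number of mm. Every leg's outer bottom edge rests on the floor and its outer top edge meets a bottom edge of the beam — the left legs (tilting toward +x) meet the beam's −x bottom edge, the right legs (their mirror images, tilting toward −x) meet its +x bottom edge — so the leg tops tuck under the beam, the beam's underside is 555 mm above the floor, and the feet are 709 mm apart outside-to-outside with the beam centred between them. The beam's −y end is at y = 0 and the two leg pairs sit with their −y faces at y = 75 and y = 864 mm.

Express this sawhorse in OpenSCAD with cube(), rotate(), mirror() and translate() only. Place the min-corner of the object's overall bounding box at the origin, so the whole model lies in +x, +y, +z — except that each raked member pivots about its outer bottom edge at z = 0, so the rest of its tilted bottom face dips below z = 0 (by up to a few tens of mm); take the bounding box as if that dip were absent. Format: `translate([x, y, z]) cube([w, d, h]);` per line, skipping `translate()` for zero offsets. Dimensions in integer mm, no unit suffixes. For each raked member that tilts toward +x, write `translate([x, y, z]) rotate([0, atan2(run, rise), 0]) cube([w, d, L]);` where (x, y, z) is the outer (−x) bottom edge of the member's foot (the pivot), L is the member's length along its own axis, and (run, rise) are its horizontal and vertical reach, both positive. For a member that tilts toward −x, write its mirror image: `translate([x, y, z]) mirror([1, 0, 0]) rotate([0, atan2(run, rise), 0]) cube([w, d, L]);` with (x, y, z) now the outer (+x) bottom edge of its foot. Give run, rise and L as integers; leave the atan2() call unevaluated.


translate([296, 0, 555]) cube([117, 996, 57]);
translate([0, 75, 0]) rotate([0, atan2(296, 555), 0]) cube([44, 57, 629]);
translate([709, 75, 0]) mirror([1, 0, 0]) rotate([0, atan2(296, 555), 0]) cube([44, 57, 629]);
translate([0, 864, 0]) rotate([0, atan2(296, 555), 0]) cube([44, 57, 629]);
translate([709, 864, 0]) mirror([1, 0, 0]) rotate([0, atan2(296, 555), 0]) cube([44, 57, 629]);


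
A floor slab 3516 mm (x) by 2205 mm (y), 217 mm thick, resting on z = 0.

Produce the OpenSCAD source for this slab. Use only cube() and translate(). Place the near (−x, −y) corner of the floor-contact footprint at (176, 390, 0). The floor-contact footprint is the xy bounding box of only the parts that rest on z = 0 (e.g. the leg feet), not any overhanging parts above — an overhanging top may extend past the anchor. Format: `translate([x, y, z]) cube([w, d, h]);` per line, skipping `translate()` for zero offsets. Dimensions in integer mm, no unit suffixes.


translate([176, 390, 0]) cube([3516, 2205, 217]);


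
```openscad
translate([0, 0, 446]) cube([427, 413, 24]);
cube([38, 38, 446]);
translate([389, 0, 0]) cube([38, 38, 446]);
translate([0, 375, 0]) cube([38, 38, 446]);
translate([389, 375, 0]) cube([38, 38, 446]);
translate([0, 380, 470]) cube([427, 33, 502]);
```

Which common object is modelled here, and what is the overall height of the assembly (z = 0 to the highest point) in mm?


A chair. The overall height is 972 mm.

A slab on four corner posts with a tall panel at the back — a chair. The seat slab sits at z = 446 with thickness 24, and the 502 mm backrest starts at the seat top, so the overall height is 446 + 24 + 502 = 972 mm.


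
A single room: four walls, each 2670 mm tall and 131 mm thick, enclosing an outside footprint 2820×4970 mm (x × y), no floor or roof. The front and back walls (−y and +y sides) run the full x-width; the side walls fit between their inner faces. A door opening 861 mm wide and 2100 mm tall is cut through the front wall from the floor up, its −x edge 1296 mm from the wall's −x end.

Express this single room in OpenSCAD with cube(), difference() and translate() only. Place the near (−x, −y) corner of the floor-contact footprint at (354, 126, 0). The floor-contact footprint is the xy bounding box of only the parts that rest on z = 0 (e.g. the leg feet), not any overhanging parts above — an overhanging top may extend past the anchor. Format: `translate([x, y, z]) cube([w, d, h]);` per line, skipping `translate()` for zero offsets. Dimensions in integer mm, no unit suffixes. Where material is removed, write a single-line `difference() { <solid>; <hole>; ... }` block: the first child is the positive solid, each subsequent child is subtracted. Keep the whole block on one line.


difference() { translate([354, 126, 0]) cube([2820, 131, 2670]); translate([1650, 126, 0]) cube([861, 131, 2100]); }
translate([354, 4965, 0]) cube([2820, 131, 2670]);
translate([354, 257, 0]) cube([131, 4708, 2670]);
translate([3043, 257, 0]) cube([131, 4708, 2670]);


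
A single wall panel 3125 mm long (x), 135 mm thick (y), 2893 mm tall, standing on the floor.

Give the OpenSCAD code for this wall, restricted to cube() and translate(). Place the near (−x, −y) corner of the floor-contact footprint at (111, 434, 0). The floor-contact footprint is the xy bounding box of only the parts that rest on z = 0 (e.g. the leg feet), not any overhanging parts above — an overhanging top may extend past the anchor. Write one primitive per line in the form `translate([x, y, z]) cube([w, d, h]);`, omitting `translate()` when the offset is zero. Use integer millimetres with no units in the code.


translate([111, 434, 0]) cube([3125, 135, 2893]);


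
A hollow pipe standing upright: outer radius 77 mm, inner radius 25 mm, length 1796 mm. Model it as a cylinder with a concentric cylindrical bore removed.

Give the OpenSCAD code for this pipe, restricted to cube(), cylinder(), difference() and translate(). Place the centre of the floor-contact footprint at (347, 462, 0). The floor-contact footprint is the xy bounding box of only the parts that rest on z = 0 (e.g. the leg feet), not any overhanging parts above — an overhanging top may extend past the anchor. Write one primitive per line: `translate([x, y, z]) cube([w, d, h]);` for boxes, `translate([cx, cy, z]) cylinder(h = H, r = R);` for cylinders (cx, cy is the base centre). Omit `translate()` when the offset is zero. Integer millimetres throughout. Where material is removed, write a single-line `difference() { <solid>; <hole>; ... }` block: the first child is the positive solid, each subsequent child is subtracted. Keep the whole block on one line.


difference() { translate([347, 462, 0]) cylinder(h = 1796, r = 77); translate([347, 462, 0]) cylinder(h = 1796, r = 25); }


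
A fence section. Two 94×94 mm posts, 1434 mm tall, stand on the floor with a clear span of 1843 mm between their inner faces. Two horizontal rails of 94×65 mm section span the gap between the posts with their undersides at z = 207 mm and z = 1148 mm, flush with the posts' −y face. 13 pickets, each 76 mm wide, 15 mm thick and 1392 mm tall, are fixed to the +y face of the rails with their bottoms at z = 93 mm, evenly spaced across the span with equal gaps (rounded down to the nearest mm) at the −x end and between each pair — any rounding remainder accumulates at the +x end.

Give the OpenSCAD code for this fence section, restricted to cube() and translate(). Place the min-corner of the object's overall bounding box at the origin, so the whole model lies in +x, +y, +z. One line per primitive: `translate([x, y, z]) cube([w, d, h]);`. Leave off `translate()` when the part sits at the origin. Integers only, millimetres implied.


cube([94, 94, 1434]);
translate([1937, 0, 0]) cube([94, 94, 1434]);
translate([94, 0, 207]) cube([1843, 94, 65]);
translate([94, 0, 1148]) cube([1843, 94, 65]);
translate([155, 94, 93]) cube([76, 15, 1392]);
translate([292, 94, 93]) cube([76, 15, 1392]);
translate([429, 94, 93]) cube([76, 15, 1392]);
translate([566, 94, 93]) cube([76, 15, 1392]);
translate([703, 94, 93]) cube([76, 15, 1392]);
translate([840, 94, 93]) cube([76, 15, 1392]);
translate([977, 94, 93]) cube([76, 15, 1392]);
translate([1114, 94, 93]) cube([76, 15, 1392]);
translate([1251, 94, 93]) cube([76, 15, 1392]);
translate([1388, 94, 93]) cube([76, 15, 1392]);
translate([1525, 94, 93]) cube([76, 15, 1392]);
translate([1662, 94, 93]) cube([76, 15, 1392]);
translate([1799, 94, 93]) cube([76, 15, 1392]);


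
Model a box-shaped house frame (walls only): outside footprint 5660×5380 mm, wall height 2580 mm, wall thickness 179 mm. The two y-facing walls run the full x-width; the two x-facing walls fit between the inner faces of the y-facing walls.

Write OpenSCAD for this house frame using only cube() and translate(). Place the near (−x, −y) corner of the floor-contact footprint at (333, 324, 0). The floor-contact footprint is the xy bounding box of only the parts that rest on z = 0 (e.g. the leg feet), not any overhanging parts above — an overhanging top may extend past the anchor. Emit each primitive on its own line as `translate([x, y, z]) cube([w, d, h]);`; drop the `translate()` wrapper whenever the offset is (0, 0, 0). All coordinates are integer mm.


translate([333, 324, 0]) cube([5660, 179, 2580]);
translate([333, 5525, 0]) cube([5660, 179, 2580]);
translate([333, 503, 0]) cube([179, 5022, 2580]);
translate([5814, 503, 0]) cube([179, 5022, 2580]);


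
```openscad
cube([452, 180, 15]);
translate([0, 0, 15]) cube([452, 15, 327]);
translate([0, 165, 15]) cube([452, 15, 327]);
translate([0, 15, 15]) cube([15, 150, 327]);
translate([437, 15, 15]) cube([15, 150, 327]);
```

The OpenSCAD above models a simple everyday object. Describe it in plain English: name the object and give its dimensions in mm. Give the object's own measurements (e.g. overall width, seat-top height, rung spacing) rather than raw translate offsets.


An open-topped rectangular box: outside dimensions 452×180×342 mm, with a uniform wall and base thickness of 15 mm. The base is a full 452×180 slab on the floor; four walls sit on top of the base. The front and back walls (the −y and +y sides) span the full width; the two side walls fit between them.


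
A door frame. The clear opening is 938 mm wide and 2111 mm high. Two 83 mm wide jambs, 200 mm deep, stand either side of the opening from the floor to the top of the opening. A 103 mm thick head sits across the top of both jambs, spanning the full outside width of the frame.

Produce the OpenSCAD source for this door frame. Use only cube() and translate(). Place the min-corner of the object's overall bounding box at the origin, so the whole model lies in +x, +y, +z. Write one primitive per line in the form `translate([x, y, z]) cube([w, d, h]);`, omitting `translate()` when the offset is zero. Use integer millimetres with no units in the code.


cube([83, 200, 2111]);
translate([1021, 0, 0]) cube([83, 200, 2111]);
translate([0, 0, 2111]) cube([1104, 200, 103]);


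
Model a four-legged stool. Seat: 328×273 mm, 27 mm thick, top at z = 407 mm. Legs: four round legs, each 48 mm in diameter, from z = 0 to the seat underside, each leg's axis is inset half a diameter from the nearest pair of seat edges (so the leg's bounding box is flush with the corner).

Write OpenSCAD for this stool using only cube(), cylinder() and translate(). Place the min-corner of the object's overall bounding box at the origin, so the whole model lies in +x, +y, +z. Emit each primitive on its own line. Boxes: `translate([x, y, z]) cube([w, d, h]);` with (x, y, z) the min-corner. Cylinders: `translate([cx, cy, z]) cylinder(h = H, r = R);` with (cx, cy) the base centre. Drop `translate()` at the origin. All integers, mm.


translate([0, 0, 380]) cube([328, 273, 27]);
translate([24, 24, 0]) cylinder(h = 380, r = 24);
translate([304, 24, 0]) cylinder(h = 380, r = 24);
translate([24, 249, 0]) cylinder(h = 380, r = 24);
translate([304, 249, 0]) cylinder(h = 380, r = 24);


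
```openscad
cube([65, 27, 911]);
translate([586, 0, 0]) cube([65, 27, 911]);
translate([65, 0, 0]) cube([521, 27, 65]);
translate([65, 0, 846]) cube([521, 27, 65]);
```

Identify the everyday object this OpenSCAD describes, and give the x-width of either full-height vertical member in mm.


A picture frame. The border width is 65 mm.

Four thin pieces enclosing a rectangular opening — a picture frame. The two full-height stiles are 911 mm tall; the top rail sits at z = 846 and is 65 mm tall, so the border above the opening is 911 − 846 = 65 mm, matching the stile x-width.


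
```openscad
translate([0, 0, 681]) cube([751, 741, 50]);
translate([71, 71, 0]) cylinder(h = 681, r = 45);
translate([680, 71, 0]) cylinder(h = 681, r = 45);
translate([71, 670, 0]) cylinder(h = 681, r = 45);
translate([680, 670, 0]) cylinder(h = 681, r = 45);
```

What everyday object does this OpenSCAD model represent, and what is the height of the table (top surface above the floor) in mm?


A table. The table height is 731 mm.

A 751×741×50 slab sits at z = 681 on four Ø90 mm round legs — a table. The top surface is at 681 + 50 = 731 mm.


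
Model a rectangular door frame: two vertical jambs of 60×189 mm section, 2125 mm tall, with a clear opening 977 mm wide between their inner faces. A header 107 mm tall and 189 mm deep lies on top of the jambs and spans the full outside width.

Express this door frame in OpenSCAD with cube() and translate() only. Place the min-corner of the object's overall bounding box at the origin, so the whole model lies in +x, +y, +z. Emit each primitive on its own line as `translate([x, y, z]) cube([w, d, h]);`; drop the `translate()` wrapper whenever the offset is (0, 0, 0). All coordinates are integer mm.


cube([60, 189, 2125]);
translate([1037, 0, 0]) cube([60, 189, 2125]);
translate([0, 0, 2125]) cube([1097, 189, 107]);


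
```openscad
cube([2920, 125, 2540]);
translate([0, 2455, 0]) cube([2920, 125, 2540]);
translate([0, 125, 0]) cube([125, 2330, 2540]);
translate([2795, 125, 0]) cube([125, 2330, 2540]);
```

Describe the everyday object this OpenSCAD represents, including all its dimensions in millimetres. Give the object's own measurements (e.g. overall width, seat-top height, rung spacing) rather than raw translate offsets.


The wall frame of a small rectangular building: four walls, each 2540 mm tall and 125 mm thick, enclosing a footprint 2920 mm (x) by 2580 mm (y) outside-to-outside, with no floor or roof. The front and back walls (the −y and +y sides) span the full width; the two side walls fit between them.


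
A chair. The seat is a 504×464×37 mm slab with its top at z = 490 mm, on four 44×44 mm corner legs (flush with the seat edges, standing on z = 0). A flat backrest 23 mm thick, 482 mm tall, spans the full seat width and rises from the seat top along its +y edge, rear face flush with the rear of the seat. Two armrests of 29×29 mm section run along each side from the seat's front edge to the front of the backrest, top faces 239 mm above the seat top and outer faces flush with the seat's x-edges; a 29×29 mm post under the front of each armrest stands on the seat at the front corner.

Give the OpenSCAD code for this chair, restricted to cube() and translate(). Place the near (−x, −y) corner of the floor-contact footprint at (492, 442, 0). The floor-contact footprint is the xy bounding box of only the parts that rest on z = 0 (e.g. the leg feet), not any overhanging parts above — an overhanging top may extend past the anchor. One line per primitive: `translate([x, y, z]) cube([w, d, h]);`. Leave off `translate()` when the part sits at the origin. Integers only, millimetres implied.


// leg_h = 490 - 37 = 453
// arm post h = 239 - 29 = 210
translate([492, 442, 453]) cube([504, 464, 37]);
translate([492, 442, 0]) cube([44, 44, 453]);
translate([952, 442, 0]) cube([44, 44, 453]);
translate([492, 862, 0]) cube([44, 44, 453]);
translate([952, 862, 0]) cube([44, 44, 453]);
translate([492, 883, 490]) cube([504, 23, 482]);
translate([492, 442, 700]) cube([29, 441, 29]);
translate([967, 442, 700]) cube([29, 441, 29]);
translate([492, 442, 490]) cube([29, 29, 210]);
translate([967, 442, 490]) cube([29, 29, 210]);


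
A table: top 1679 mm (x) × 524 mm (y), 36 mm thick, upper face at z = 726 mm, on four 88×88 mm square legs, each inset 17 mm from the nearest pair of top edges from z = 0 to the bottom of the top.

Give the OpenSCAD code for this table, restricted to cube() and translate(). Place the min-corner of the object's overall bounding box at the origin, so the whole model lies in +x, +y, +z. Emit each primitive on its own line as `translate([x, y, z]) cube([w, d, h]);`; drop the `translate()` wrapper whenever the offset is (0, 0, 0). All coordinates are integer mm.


translate([0, 0, 690]) cube([1679, 524, 36]);
translate([17, 17, 0]) cube([88, 88, 690]);
translate([1574, 17, 0]) cube([88, 88, 690]);
translate([17, 419, 0]) cube([88, 88, 690]);
translate([1574, 419, 0]) cube([88, 88, 690]);


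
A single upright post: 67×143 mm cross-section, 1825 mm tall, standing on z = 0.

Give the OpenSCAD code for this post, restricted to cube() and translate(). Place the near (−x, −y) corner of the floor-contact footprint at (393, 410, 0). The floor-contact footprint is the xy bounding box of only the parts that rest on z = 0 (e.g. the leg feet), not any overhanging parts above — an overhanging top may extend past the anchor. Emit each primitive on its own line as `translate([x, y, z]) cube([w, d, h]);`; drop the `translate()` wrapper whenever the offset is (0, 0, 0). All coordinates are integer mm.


translate([393, 410, 0]) cube([67, 143, 1825]);


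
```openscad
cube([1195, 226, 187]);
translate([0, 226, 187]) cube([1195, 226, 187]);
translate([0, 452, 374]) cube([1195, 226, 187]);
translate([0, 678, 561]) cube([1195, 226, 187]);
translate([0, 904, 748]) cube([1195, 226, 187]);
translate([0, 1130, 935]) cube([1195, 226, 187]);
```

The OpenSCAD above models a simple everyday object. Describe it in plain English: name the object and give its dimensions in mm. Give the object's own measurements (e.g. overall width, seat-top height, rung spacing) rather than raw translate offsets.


A straight staircase of 6 solid steps. Each step is 1195 mm wide (x), 226 mm deep (y, the going) and 187 mm tall (the rise). The first step rests on the floor; each subsequent step sits one going further in +y and one rise higher in +z, directly behind and above the previous step with no overlap.


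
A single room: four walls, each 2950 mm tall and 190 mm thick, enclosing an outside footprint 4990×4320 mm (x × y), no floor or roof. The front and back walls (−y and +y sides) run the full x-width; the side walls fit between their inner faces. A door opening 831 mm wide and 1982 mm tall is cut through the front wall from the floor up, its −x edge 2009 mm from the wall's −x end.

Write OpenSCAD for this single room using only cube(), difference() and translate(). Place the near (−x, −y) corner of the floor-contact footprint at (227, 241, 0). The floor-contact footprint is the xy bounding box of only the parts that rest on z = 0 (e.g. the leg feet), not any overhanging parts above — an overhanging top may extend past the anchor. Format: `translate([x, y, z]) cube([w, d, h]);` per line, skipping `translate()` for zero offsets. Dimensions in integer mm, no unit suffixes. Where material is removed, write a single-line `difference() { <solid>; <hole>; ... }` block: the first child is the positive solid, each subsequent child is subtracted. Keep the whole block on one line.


difference() { translate([227, 241, 0]) cube([4990, 190, 2950]); translate([2236, 241, 0]) cube([831, 190, 1982]); }
translate([227, 4371, 0]) cube([4990, 190, 2950]);
translate([227, 431, 0]) cube([190, 3940, 2950]);
translate([5027, 431, 0]) cube([190, 3940, 2950]);


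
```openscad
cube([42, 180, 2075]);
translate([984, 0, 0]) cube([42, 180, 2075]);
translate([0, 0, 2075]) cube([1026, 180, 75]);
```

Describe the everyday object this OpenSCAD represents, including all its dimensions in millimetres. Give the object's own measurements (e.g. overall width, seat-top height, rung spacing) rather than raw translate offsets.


A door frame. The clear opening is 942 mm wide and 2075 mm high. Two 42 mm wide jambs, 180 mm deep, stand either side of the opening from the floor to the top of the opening. A 75 mm thick head sits across the top of both jambs, spanning the full outside width of the frame.


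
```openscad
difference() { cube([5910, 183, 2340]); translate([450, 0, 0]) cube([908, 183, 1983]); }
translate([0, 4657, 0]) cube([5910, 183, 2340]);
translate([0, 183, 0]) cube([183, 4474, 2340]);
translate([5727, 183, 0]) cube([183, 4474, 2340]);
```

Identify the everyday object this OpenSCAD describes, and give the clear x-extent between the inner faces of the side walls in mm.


A single room. The interior width is 5544 mm.

Four walls enclosing a rectangle with a door in the front wall — a room. Outside width 5910 minus two 183 mm walls gives 5544 mm.


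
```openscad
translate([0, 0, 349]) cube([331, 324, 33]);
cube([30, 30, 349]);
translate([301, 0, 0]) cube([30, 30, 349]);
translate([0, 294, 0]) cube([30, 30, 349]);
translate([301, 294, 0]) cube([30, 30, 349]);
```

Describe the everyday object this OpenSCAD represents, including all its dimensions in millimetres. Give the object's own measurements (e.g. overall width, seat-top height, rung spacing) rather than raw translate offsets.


A four-legged stool. The seat is a 331×324×33 mm slab whose top surface is at z = 382 mm; four square legs, each 30×30 mm in cross-section, run from the floor (z = 0) to the underside of the seat, each flush with a corner of the seat.


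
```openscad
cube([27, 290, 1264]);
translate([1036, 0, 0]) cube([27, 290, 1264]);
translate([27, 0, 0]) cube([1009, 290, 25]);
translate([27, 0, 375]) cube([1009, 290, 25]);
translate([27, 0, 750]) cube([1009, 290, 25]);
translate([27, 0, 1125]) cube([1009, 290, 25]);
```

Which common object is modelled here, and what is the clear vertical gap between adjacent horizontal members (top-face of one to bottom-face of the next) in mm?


A bookshelf. The clear shelf gap is 350 mm.

Two tall side panels with 4 horizontal boards between them — a bookshelf. The first two shelf undersides are at z = 0 and z = 375; with shelf thickness 25, the clear gap is 375 − 0 − 25 = 350 mm.


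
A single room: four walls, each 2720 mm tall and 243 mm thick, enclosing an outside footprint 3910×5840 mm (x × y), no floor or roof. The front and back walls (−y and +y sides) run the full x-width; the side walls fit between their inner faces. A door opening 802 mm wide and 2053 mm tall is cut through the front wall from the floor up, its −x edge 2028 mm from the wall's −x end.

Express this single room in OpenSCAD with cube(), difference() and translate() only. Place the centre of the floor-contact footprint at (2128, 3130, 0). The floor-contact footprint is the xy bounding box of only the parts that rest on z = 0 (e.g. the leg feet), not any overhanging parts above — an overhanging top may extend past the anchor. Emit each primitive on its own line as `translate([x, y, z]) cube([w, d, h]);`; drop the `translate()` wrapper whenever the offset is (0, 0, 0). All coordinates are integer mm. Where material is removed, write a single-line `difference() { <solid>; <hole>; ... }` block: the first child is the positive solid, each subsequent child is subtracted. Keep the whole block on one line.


difference() { translate([173, 210, 0]) cube([3910, 243, 2720]); translate([2201, 210, 0]) cube([802, 243, 2053]); }
translate([173, 5807, 0]) cube([3910, 243, 2720]);
translate([173, 453, 0]) cube([243, 5354, 2720]);
translate([3840, 453, 0]) cube([243, 5354, 2720]);
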